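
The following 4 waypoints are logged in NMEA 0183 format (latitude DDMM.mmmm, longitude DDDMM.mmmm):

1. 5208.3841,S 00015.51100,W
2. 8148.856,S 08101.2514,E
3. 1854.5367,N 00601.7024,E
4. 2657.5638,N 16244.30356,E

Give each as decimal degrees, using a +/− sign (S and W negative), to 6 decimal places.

1. -52.139735, -0.258517
2. -81.814267, 81.020857
3. 18.908945, 6.028373
4. 26.959397, 162.738393

Point 1:
  Lat: split at 2 digits → 52° and 8.3841′; 52 + 8.3841/60 = 52.1397350
  S → negative
  Lon: degrees = first 3 digits = 0, minutes = 15.511; 0 + 15.511/60 = 0.2585167
  W ⇒ negate
Point 2:
  Lat: split at 2 digits → 81° and 48.856′; 81 + 48.856/60 = 81.8142667
  S ⇒ negate
  Lon: degrees = first 3 digits = 81, minutes = 1.2514; 81 + 1.2514/60 = 81.0208567
  E → positive
Point 3:
  φ: degrees = first 2 digits = 18, minutes = 54.5367; 18 + 54.5367/60 = 18.9089450
  N → positive
  λ: split at 3 digits → 006° and 1.7024′; 6 + 1.7024/60 = 6.0283733
  E ⇒ keep positive
Point 4:
  Latitude: degrees = first 2 digits = 26, minutes = 57.5638; 26 + 57.5638/60 = 26.9593967
  N ⇒ keep positive
  λ: degrees = first 3 digits = 162, minutes = 44.30356; 162 + 44.30356/60 = 162.7383927
  E ⇒ keep positive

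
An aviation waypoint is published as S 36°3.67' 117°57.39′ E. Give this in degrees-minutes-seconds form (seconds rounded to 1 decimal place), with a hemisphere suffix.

36°03′40.2″ S, 117°57′23.4″ E

Latitude: fractional minutes 0.67000 × 60 = 40.200″
Longitude: 57.39000′ → 57′ and 0.39000 × 60 = 23.400″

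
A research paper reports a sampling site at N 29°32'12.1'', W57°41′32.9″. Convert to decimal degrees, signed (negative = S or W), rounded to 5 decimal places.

Lat: 32′ + 12.1″ = 32.20167′; 29 + 32.20167/60 = 29.536694
N ⇒ keep positive
Longitude: 57° + 41/60 + 32.9/3600 = 57 + 0.683333 + 0.009139 = 57.692472
W ⇒ negate

29.53669, -57.69247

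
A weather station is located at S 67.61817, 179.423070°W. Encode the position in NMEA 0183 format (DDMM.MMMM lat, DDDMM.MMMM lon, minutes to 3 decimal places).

6737.090,S / 17925.384,W

Lat: minutes = (67.618170 − 67) × 60 = 37.09020
Longitude: 179° + 0.423070 × 60 = 179° 25.38420′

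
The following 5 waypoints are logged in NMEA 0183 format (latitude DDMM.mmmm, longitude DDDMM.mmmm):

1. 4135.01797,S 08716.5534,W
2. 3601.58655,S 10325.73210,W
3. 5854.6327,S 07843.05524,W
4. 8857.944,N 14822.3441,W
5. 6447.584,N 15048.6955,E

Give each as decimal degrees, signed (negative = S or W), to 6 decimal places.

Point 1:
  φ: split at 2 digits → 41° and 35.01797′; 41 + 35.01797/60 = 41.5836328
  hemisphere S, so the sign is −
  λ: split at 3 digits → 087° and 16.5534′; 87 + 16.5534/60 = 87.2758900
  hemisphere W, so the sign is −
Point 2:
  Lat: split at 2 digits → 36° and 1.58655′; 36 + 1.58655/60 = 36.0264425
  S ⇒ negate
  Longitude: degrees = first 3 digits = 103, minutes = 25.7321; 103 + 25.7321/60 = 103.4288683
  W ⇒ negate
Point 3:
  φ: split at 2 digits → 58° and 54.6327′; 58 + 54.6327/60 = 58.9105450
  hemisphere S, so the sign is −
  λ: split at 3 digits → 078° and 43.05524′; 78 + 43.05524/60 = 78.7175873
  W ⇒ negate
Point 4:
  Latitude: split at 2 digits → 88° and 57.944′; 88 + 57.944/60 = 88.9657333
  N → positive
  Lon: split at 3 digits → 148° and 22.3441′; 148 + 22.3441/60 = 148.3724017
  W → negative
Point 5:
  φ: split at 2 digits → 64° and 47.584′; 64 + 47.584/60 = 64.7930667
  N → positive
  Longitude: degrees = first 3 digits = 150, minutes = 48.6955; 150 + 48.6955/60 = 150.8115917
  E → positive

1. -41.583633, -87.275890
2. -36.026443, -103.428868
3. -58.910545, -78.717587
4. 88.965733, -148.372402
5. 64.793067, 150.811592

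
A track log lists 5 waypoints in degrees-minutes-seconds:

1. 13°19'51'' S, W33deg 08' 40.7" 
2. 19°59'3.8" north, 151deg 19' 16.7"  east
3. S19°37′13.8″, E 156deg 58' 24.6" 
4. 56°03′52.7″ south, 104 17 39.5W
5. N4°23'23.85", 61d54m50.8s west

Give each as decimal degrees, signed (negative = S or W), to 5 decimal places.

1. -13.33083, -33.14464
2. 19.98439, 151.32131
3. -19.62050, 156.97350
4. -56.06464, -104.29431
5. 4.38996, -61.91411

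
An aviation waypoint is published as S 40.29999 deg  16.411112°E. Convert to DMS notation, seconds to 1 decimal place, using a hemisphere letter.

φ: whole degrees 40; 17.99940′ → 17′ and 59.964″
rounding gives 60″ → carry → 40°18′0.0″
Lon: whole degrees 16; 24.66672′ → 24′ and 40.003″

40°18′0.0″ S, 16°24′40.0″ E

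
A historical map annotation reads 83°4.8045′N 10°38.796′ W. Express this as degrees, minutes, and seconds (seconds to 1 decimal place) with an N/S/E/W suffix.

83°04′48.3″ N, 10°38′47.8″ W

Latitude: fractional minutes 0.80450 × 60 = 48.270″
Longitude: 38.79600′ → 38′ and 0.79600 × 60 = 47.760″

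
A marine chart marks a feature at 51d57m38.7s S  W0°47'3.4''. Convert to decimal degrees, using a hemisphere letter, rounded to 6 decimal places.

Lat: 51° + 57/60 + 38.7/3600 = 51 + 0.950000 + 0.010750 = 51.9607500
Longitude: 0 + 47/60 + 3.4/3600 = 0.7842778

51.960750° S, 0.784278° W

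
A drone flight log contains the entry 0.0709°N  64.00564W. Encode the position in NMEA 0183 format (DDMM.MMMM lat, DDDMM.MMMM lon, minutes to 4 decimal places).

Latitude: fractional part 0.070900 → 4.254000 minutes
λ: fractional part 0.005640 → 0.338400 minutes

0004.2540,N / 06400.3384,W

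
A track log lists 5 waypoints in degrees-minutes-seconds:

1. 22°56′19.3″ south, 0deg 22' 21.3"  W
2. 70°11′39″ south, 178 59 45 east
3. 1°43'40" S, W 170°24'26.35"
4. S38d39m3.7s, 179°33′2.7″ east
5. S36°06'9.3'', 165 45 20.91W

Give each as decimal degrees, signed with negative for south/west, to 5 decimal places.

Point 1:
  Lat: 22° + 56/60 + 19.3/3600 = 22 + 0.933333 + 0.005361 = 22.938694
  S ⇒ negate
  λ: 22′ + 21.3″ = 22.35500′; 0 + 22.35500/60 = 0.372583
  hemisphere W, so the sign is −
Point 2:
  Latitude: 70° + 11/60 + 39/3600 = 70 + 0.183333 + 0.010833 = 70.194167
  hemisphere S, so the sign is −
  Lon: 59′ + 45″ = 59.75000′; 178 + 59.75000/60 = 178.995833
  E → positive
Point 3:
  φ: 1 + 43/60 + 40/3600 = 1.727778
  S ⇒ negate
  Longitude: 170 + 24/60 + 26.35/3600 = 170.407319
  W → negative
Point 4:
  Latitude: 39′ + 3.7″ = 39.06167′; 38 + 39.06167/60 = 38.651028
  hemisphere S, so the sign is −
  Lon: 33′ + 2.7″ = 33.04500′; 179 + 33.04500/60 = 179.550750
  E ⇒ keep positive
Point 5:
  Latitude: 6′ + 9.3″ = 6.15500′; 36 + 6.15500/60 = 36.102583
  S ⇒ negate
  Lon: 165 + 45/60 + 20.91/3600 = 165.755808
  hemisphere W, so the sign is −

1. -22.93869, -0.37258
2. -70.19417, 178.99583
3. -1.72778, -170.40732
4. -38.65103, 179.55075
5. -36.10258, -165.75581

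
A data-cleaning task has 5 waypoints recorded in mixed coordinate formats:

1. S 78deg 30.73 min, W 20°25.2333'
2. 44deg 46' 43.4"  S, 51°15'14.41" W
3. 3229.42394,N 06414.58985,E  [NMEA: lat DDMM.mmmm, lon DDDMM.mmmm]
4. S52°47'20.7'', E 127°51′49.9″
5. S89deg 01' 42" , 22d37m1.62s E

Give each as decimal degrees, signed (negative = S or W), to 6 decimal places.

Point 1:
  φ: 30.73′ = 0.512167°; total 78.5121667
  S → negative
  Lon: 20 + 25.2333/60 = 20.4205550
  hemisphere W, so the sign is −
Point 2:
  Lat: 44° + 46/60 + 43.4/3600 = 44 + 0.766667 + 0.012056 = 44.7787222
  S → negative
  Lon: 51 + 15/60 + 14.41/3600 = 51.2540028
  W ⇒ negate
Point 3:
  φ: degrees = first 2 digits = 32, minutes = 29.42394; 32 + 29.42394/60 = 32.4903990
  N ⇒ keep positive
  λ: degrees = first 3 digits = 64, minutes = 14.58985; 64 + 14.58985/60 = 64.2431642
  E → positive
Point 4:
  φ: 52° + 47/60 + 20.7/3600 = 52 + 0.783333 + 0.005750 = 52.7890833
  S ⇒ negate
  Lon: 51′ + 49.9″ = 51.83167′; 127 + 51.83167/60 = 127.8638611
  E → positive
Point 5:
  Latitude: 1′ + 42″ = 1.70000′; 89 + 1.70000/60 = 89.0283333
  hemisphere S, so the sign is −
  Lon: 22° + 37/60 + 1.62/3600 = 22 + 0.616667 + 0.000450 = 22.6171167
  E → positive

1. -78.512167, -20.420555
2. -44.778722, -51.254003
3. 32.490399, 64.243164
4. -52.789083, 127.863861
5. -89.028333, 22.617117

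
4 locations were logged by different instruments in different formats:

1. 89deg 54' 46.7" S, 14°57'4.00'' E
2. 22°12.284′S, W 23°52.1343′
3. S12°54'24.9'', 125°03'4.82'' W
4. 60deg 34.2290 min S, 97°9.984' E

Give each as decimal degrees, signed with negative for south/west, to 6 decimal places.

Point 1:
  Latitude: 54′ + 46.7″ = 54.77833′; 89 + 54.77833/60 = 89.9129722
  S ⇒ negate
  Lon: 57′ + 4″ = 57.06667′; 14 + 57.06667/60 = 14.9511111
  E ⇒ keep positive
Point 2:
  φ: 22 + 12.284/60 = 22.2047333
  S → negative
  Lon: 23 + 52.1343/60 = 23.8689050
  W ⇒ negate
Point 3:
  Lat: 12 + 54/60 + 24.9/3600 = 12.9069167
  S → negative
  Lon: 3′ + 4.82″ = 3.08033′; 125 + 3.08033/60 = 125.0513389
  W ⇒ negate
Point 4:
  φ: 34.229′ = 0.570483°; total 60.5704833
  hemisphere S, so the sign is −
  Lon: 97 + 9.984/60 = 97.1664000
  E ⇒ keep positive

1. -89.912972, 14.951111
2. -22.204733, -23.868905
3. -12.906917, -125.051339
4. -60.570483, 97.166400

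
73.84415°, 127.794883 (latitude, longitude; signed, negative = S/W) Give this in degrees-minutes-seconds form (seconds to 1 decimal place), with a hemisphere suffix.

73°50′38.9″ N, 127°47′41.6″ E

Lat: 0.844150 × 60 = 50.64900′ → 50′, remainder × 60 = 38.940″
λ: 0.794883 × 60 = 47.69298′ → 47′, remainder × 60 = 41.579″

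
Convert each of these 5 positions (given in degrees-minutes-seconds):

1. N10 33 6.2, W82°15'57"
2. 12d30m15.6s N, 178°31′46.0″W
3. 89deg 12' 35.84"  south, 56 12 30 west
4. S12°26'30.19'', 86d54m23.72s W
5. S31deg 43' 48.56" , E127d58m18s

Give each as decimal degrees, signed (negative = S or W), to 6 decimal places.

1. 10.551722, -82.265833
2. 12.504333, -178.529444
3. -89.209956, -56.208333
4. -12.441719, -86.906589
5. -31.730156, 127.971667

Point 1:
  φ: 33′ + 6.2″ = 33.10333′; 10 + 33.10333/60 = 10.5517222
  N → positive
  λ: 15′ + 57″ = 15.95000′; 82 + 15.95000/60 = 82.2658333
  W ⇒ negate
Point 2:
  Lat: 12 + 30/60 + 15.6/3600 = 12.5043333
  N ⇒ keep positive
  λ: 178 + 31/60 + 46/3600 = 178.5294444
  W ⇒ negate
Point 3:
  Lat: 12′ + 35.84″ = 12.59733′; 89 + 12.59733/60 = 89.2099556
  S → negative
  Lon: 56° + 12/60 + 30/3600 = 56 + 0.200000 + 0.008333 = 56.2083333
  W → negative
Point 4:
  Latitude: 12° + 26/60 + 30.19/3600 = 12 + 0.433333 + 0.008386 = 12.4417194
  hemisphere S, so the sign is −
  Lon: 54′ + 23.72″ = 54.39533′; 86 + 54.39533/60 = 86.9065889
  hemisphere W, so the sign is −
Point 5:
  Lat: 31 + 43/60 + 48.56/3600 = 31.7301556
  hemisphere S, so the sign is −
  λ: 127° + 58/60 + 18/3600 = 127 + 0.966667 + 0.005000 = 127.9716667
  E → positive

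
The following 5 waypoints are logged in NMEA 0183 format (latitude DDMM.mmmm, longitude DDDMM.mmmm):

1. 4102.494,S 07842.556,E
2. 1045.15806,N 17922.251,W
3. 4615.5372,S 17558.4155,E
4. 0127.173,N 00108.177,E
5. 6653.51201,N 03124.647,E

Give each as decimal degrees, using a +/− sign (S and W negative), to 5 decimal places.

Point 1:
  Latitude: split at 2 digits → 41° and 2.494′; 41 + 2.494/60 = 41.041567
  hemisphere S, so the sign is −
  Lon: split at 3 digits → 078° and 42.556′; 78 + 42.556/60 = 78.709267
  E ⇒ keep positive
Point 2:
  Latitude: degrees = first 2 digits = 10, minutes = 45.15806; 10 + 45.15806/60 = 10.752634
  N ⇒ keep positive
  λ: split at 3 digits → 179° and 22.251′; 179 + 22.251/60 = 179.370850
  W → negative
Point 3:
  Latitude: split at 2 digits → 46° and 15.5372′; 46 + 15.5372/60 = 46.258953
  hemisphere S, so the sign is −
  Longitude: split at 3 digits → 175° and 58.4155′; 175 + 58.4155/60 = 175.973592
  E → positive
Point 4:
  Lat: split at 2 digits → 01° and 27.173′; 1 + 27.173/60 = 1.452883
  N ⇒ keep positive
  Lon: split at 3 digits → 001° and 8.177′; 1 + 8.177/60 = 1.136283
  E → positive
Point 5:
  Latitude: degrees = first 2 digits = 66, minutes = 53.51201; 66 + 53.51201/60 = 66.891867
  N → positive
  Lon: split at 3 digits → 031° and 24.647′; 31 + 24.647/60 = 31.410783
  E → positive

1. -41.04157, 78.70927
2. 10.75263, -179.37085
3. -46.25895, 175.97359
4. 1.45288, 1.13628
5. 66.89187, 31.41078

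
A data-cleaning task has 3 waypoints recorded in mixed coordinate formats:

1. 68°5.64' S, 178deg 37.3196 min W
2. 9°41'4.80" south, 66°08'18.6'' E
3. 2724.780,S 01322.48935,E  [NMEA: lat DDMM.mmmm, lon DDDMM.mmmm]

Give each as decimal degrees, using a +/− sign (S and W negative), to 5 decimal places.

1. -68.09400, -178.62199
2. -9.68467, 66.13850
3. -27.41300, 13.37482

Point 1:
  φ: 68 + 5.64/60 = 68.094000
  S → negative
  λ: 37.3196′ = 0.621993°; total 178.621993
  W → negative
Point 2:
  φ: 9 + 41/60 + 4.8/3600 = 9.684667
  S → negative
  Longitude: 66 + 8/60 + 18.6/3600 = 66.138500
  E ⇒ keep positive
Point 3:
  Latitude: degrees = first 2 digits = 27, minutes = 24.78; 27 + 24.78/60 = 27.413000
  S ⇒ negate
  λ: split at 3 digits → 013° and 22.48935′; 13 + 22.48935/60 = 13.374823
  E → positive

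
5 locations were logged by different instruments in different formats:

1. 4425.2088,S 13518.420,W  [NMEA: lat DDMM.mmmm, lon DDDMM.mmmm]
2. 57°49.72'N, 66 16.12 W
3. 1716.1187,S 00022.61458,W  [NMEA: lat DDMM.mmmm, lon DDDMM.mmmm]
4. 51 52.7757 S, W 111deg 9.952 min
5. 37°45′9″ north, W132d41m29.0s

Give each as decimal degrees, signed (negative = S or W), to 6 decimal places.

1. -44.420147, -135.307000
2. 57.828667, -66.268667
3. -17.268645, -0.376910
4. -51.879595, -111.165867
5. 37.752500, -132.691389

Point 1:
  Lat: degrees = first 2 digits = 44, minutes = 25.2088; 44 + 25.2088/60 = 44.4201467
  S → negative
  Longitude: split at 3 digits → 135° and 18.42′; 135 + 18.42/60 = 135.3070000
  hemisphere W, so the sign is −
Point 2:
  φ: 49.72′ = 0.828667°; total 57.8286667
  N ⇒ keep positive
  λ: 66 + 16.12/60 = 66.2686667
  hemisphere W, so the sign is −
Point 3:
  φ: degrees = first 2 digits = 17, minutes = 16.1187; 17 + 16.1187/60 = 17.2686450
  hemisphere S, so the sign is −
  Lon: degrees = first 3 digits = 0, minutes = 22.61458; 0 + 22.61458/60 = 0.3769097
  W ⇒ negate
Point 4:
  φ: 51 + 52.7757/60 = 51.8795950
  hemisphere S, so the sign is −
  Longitude: 111 + 9.952/60 = 111.1658667
  W ⇒ negate
Point 5:
  φ: 45′ + 9″ = 45.15000′; 37 + 45.15000/60 = 37.7525000
  N → positive
  Longitude: 132 + 41/60 + 29/3600 = 132.6913889
  W → negative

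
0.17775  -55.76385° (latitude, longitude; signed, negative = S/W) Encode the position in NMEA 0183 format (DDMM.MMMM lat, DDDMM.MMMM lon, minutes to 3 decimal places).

0010.665,N / 05545.831,W

Lat: 0° + 0.177750 × 60 = 0° 10.66500′
Longitude is negative → W; |value| = 55.763850
λ: 55° + 0.763850 × 60 = 55° 45.83100′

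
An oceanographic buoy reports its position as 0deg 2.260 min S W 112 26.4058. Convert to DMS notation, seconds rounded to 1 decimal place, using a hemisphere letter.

0°02′15.6″ S, 112°26′24.3″ W

φ: 2.26000′ → 2′ and 0.26000 × 60 = 15.600″
λ: 26.40580′ → 26′ and 0.40580 × 60 = 24.348″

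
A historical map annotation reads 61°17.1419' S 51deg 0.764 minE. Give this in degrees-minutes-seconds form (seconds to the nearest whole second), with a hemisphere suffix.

φ: fractional minutes 0.14190 × 60 = 8.51″
Lon: 0.76400′ → 0′ and 0.76400 × 60 = 45.84″

61°17′9″ S, 51°00′46″ E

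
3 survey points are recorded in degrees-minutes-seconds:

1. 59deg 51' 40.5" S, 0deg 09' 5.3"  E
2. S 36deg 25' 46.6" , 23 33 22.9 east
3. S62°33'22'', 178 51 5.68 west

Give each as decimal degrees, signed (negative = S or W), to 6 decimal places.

1. -59.861250, 0.151472
2. -36.429611, 23.556361
3. -62.556111, -178.851578

Point 1:
  φ: 59 + 51/60 + 40.5/3600 = 59.8612500
  hemisphere S, so the sign is −
  Longitude: 0° + 9/60 + 5.3/3600 = 0 + 0.150000 + 0.001472 = 0.1514722
  E → positive
Point 2:
  Lat: 25′ + 46.6″ = 25.77667′; 36 + 25.77667/60 = 36.4296111
  S ⇒ negate
  Longitude: 23° + 33/60 + 22.9/3600 = 23 + 0.550000 + 0.006361 = 23.5563611
  E → positive
Point 3:
  Lat: 62 + 33/60 + 22/3600 = 62.5561111
  S ⇒ negate
  λ: 51′ + 5.68″ = 51.09467′; 178 + 51.09467/60 = 178.8515778
  hemisphere W, so the sign is −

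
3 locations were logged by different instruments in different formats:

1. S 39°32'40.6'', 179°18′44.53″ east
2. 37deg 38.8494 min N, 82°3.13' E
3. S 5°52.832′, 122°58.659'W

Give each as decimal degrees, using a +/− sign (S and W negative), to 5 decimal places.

1. -39.54461, 179.31237
2. 37.64749, 82.05217
3. -5.88053, -122.97765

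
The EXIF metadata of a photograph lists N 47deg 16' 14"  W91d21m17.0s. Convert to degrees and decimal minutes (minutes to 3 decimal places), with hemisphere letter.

47° 16.233′ N, 91° 21.283′ W

Lat: seconds/60 = 0.23333; minutes = 16 + 0.23333 = 16.23333
λ: 21 + 17/60 = 21.28333′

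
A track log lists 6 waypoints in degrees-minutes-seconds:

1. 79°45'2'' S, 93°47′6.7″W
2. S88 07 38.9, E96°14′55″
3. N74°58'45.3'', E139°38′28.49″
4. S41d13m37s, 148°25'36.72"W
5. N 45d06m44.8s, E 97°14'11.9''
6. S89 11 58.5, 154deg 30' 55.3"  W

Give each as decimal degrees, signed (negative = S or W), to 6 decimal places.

Point 1:
  Lat: 79° + 45/60 + 2/3600 = 79 + 0.750000 + 0.000556 = 79.7505556
  S ⇒ negate
  λ: 93 + 47/60 + 6.7/3600 = 93.7851944
  hemisphere W, so the sign is −
Point 2:
  Latitude: 88° + 7/60 + 38.9/3600 = 88 + 0.116667 + 0.010806 = 88.1274722
  S ⇒ negate
  λ: 96 + 14/60 + 55/3600 = 96.2486111
  E ⇒ keep positive
Point 3:
  Lat: 74 + 58/60 + 45.3/3600 = 74.9792500
  N → positive
  λ: 38′ + 28.49″ = 38.47483′; 139 + 38.47483/60 = 139.6412472
  E ⇒ keep positive
Point 4:
  Latitude: 13′ + 37″ = 13.61667′; 41 + 13.61667/60 = 41.2269444
  S → negative
  Longitude: 25′ + 36.72″ = 25.61200′; 148 + 25.61200/60 = 148.4268667
  W ⇒ negate
Point 5:
  Latitude: 45° + 6/60 + 44.8/3600 = 45 + 0.100000 + 0.012444 = 45.1124444
  N → positive
  λ: 14′ + 11.9″ = 14.19833′; 97 + 14.19833/60 = 97.2366389
  E → positive
Point 6:
  φ: 89 + 11/60 + 58.5/3600 = 89.1995833
  hemisphere S, so the sign is −
  λ: 154° + 30/60 + 55.3/3600 = 154 + 0.500000 + 0.015361 = 154.5153611
  W ⇒ negate

1. -79.750556, -93.785194
2. -88.127472, 96.248611
3. 74.979250, 139.641247
4. -41.226944, -148.426867
5. 45.112444, 97.236639
6. -89.199583, -154.515361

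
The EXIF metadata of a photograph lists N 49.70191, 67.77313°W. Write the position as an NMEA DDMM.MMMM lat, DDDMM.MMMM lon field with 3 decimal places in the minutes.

Lat: fractional part 0.701910 → 42.11460 minutes
Lon: minutes = (67.773130 − 67) × 60 = 46.38780

4942.115,N / 06746.388,W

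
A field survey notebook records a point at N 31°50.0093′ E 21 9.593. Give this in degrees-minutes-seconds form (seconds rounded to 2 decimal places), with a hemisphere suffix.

31°50′0.56″ N, 21°09′35.58″ E

Lat: 50.00930′ → 50′ and 0.00930 × 60 = 0.5580″
Lon: fractional minutes 0.59300 × 60 = 35.5800″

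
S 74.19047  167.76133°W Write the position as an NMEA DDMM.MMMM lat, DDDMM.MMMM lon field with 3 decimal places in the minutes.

7411.428,S / 16745.680,W

φ: 74° + 0.190470 × 60 = 74° 11.42820′
λ: minutes = (167.761330 − 167) × 60 = 45.67980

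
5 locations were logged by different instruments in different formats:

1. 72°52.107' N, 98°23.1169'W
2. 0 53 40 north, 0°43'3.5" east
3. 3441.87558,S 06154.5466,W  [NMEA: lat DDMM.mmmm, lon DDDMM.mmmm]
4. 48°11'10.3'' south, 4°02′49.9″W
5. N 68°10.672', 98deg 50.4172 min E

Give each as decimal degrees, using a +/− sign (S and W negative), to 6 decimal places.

Point 1:
  φ: 72 + 52.107/60 = 72.8684500
  N → positive
  λ: 98 + 23.1169/60 = 98.3852817
  W → negative
Point 2:
  Latitude: 0 + 53/60 + 40/3600 = 0.8944444
  N → positive
  λ: 0° + 43/60 + 3.5/3600 = 0 + 0.716667 + 0.000972 = 0.7176389
  E → positive
Point 3:
  Latitude: split at 2 digits → 34° and 41.87558′; 34 + 41.87558/60 = 34.6979263
  hemisphere S, so the sign is −
  Longitude: degrees = first 3 digits = 61, minutes = 54.5466; 61 + 54.5466/60 = 61.9091100
  W → negative
Point 4:
  φ: 48° + 11/60 + 10.3/3600 = 48 + 0.183333 + 0.002861 = 48.1861944
  S → negative
  Longitude: 4° + 2/60 + 49.9/3600 = 4 + 0.033333 + 0.013861 = 4.0471944
  hemisphere W, so the sign is −
Point 5:
  Latitude: 68 + 10.672/60 = 68.1778667
  N → positive
  λ: 98 + 50.4172/60 = 98.8402867
  E → positive

1. 72.868450, -98.385282
2. 0.894444, 0.717639
3. -34.697926, -61.909110
4. -48.186194, -4.047194
5. 68.177867, 98.840287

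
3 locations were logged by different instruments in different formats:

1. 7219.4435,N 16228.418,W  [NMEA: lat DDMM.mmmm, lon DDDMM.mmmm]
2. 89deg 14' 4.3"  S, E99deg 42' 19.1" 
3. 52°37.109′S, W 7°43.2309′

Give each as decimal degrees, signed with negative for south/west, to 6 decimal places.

1. 72.324058, -162.473633
2. -89.234528, 99.705306
3. -52.618483, -7.720515

Point 1:
  φ: split at 2 digits → 72° and 19.4435′; 72 + 19.4435/60 = 72.3240583
  N ⇒ keep positive
  λ: split at 3 digits → 162° and 28.418′; 162 + 28.418/60 = 162.4736333
  W ⇒ negate
Point 2:
  φ: 14′ + 4.3″ = 14.07167′; 89 + 14.07167/60 = 89.2345278
  S → negative
  Lon: 99° + 42/60 + 19.1/3600 = 99 + 0.700000 + 0.005306 = 99.7053056
  E ⇒ keep positive
Point 3:
  Lat: 52 + 37.109/60 = 52.6184833
  hemisphere S, so the sign is −
  λ: 43.2309′ = 0.720515°; total 7.7205150
  W → negative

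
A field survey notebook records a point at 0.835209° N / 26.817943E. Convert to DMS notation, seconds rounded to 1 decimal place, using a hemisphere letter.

0°50′6.8″ N, 26°49′4.6″ E

φ: whole degrees 0; 50.11254′ → 50′ and 6.752″
Longitude: 0.817943 × 60 = 49.07658′ → 49′, remainder × 60 = 4.595″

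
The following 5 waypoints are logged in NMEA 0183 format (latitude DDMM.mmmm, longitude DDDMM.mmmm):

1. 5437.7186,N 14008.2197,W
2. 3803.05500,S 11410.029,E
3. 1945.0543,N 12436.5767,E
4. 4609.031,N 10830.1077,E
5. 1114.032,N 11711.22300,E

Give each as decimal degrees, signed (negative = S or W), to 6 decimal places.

1. 54.628643, -140.136995
2. -38.050917, 114.167150
3. 19.750905, 124.609612
4. 46.150517, 108.501795
5. 11.233867, 117.187050

Point 1:
  Latitude: split at 2 digits → 54° and 37.7186′; 54 + 37.7186/60 = 54.6286433
  N ⇒ keep positive
  Lon: degrees = first 3 digits = 140, minutes = 8.2197; 140 + 8.2197/60 = 140.1369950
  hemisphere W, so the sign is −
Point 2:
  Lat: split at 2 digits → 38° and 3.055′; 38 + 3.055/60 = 38.0509167
  S → negative
  Longitude: split at 3 digits → 114° and 10.029′; 114 + 10.029/60 = 114.1671500
  E → positive
Point 3:
  φ: degrees = first 2 digits = 19, minutes = 45.0543; 19 + 45.0543/60 = 19.7509050
  N ⇒ keep positive
  Lon: split at 3 digits → 124° and 36.5767′; 124 + 36.5767/60 = 124.6096117
  E → positive
Point 4:
  Latitude: split at 2 digits → 46° and 9.031′; 46 + 9.031/60 = 46.1505167
  N ⇒ keep positive
  Longitude: split at 3 digits → 108° and 30.1077′; 108 + 30.1077/60 = 108.5017950
  E ⇒ keep positive
Point 5:
  Latitude: degrees = first 2 digits = 11, minutes = 14.032; 11 + 14.032/60 = 11.2338667
  N → positive
  Longitude: split at 3 digits → 117° and 11.223′; 117 + 11.223/60 = 117.1870500
  E ⇒ keep positive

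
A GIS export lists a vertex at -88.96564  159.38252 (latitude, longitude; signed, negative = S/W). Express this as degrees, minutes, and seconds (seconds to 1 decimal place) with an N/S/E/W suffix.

88°57′56.3″ S, 159°22′57.1″ E

Latitude is negative → S; |value| = 88.965640
φ: 0.965640 × 60 = 57.93840′ → 57′, remainder × 60 = 56.304″
Lon: 0.382520° → 22.95120′; 0.95120 × 60 = 57.072″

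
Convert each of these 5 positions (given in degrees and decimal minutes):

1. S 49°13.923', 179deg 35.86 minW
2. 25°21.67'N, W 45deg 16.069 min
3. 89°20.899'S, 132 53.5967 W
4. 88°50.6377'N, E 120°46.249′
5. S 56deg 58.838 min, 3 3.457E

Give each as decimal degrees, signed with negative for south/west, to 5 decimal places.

Point 1:
  φ: 49 + 13.923/60 = 49.232050
  S ⇒ negate
  λ: 35.86′ = 0.597667°; total 179.597667
  W → negative
Point 2:
  φ: 21.67′ = 0.361167°; total 25.361167
  N → positive
  Longitude: 45 + 16.069/60 = 45.267817
  hemisphere W, so the sign is −
Point 3:
  φ: 89 + 20.899/60 = 89.348317
  hemisphere S, so the sign is −
  Lon: 132 + 53.5967/60 = 132.893278
  W → negative
Point 4:
  φ: 88 + 50.6377/60 = 88.843962
  N ⇒ keep positive
  Lon: 46.249′ = 0.770817°; total 120.770817
  E ⇒ keep positive
Point 5:
  φ: 56 + 58.838/60 = 56.980633
  S → negative
  Longitude: 3 + 3.457/60 = 3.057617
  E ⇒ keep positive

1. -49.23205, -179.59767
2. 25.36117, -45.26782
3. -89.34832, -132.89328
4. 88.84396, 120.77082
5. -56.98063, 3.05762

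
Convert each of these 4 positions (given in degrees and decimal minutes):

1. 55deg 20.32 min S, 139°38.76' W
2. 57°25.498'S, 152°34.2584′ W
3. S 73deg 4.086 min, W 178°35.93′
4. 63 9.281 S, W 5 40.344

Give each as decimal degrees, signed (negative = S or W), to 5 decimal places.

1. -55.33867, -139.64600
2. -57.42497, -152.57097
3. -73.06810, -178.59883
4. -63.15468, -5.67240

Point 1:
  Lat: 20.32′ = 0.338667°; total 55.338667
  hemisphere S, so the sign is −
  Lon: 139 + 38.76/60 = 139.646000
  W → negative
Point 2:
  Lat: 57 + 25.498/60 = 57.424967
  hemisphere S, so the sign is −
  λ: 152 + 34.2584/60 = 152.570973
  hemisphere W, so the sign is −
Point 3:
  Latitude: 73 + 4.086/60 = 73.068100
  S → negative
  Longitude: 178 + 35.93/60 = 178.598833
  hemisphere W, so the sign is −
Point 4:
  Lat: 63 + 9.281/60 = 63.154683
  S ⇒ negate
  Lon: 40.344′ = 0.672400°; total 5.672400
  hemisphere W, so the sign is −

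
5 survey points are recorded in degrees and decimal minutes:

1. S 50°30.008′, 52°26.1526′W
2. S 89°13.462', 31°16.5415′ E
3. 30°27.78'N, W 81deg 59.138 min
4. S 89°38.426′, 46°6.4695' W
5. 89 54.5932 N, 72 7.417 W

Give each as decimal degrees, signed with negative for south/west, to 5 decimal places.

Point 1:
  Latitude: 50 + 30.008/60 = 50.500133
  S ⇒ negate
  λ: 52 + 26.1526/60 = 52.435877
  hemisphere W, so the sign is −
Point 2:
  φ: 13.462′ = 0.224367°; total 89.224367
  S → negative
  λ: 31 + 16.5415/60 = 31.275692
  E ⇒ keep positive
Point 3:
  Lat: 30 + 27.78/60 = 30.463000
  N → positive
  λ: 59.138′ = 0.985633°; total 81.985633
  W → negative
Point 4:
  φ: 38.426′ = 0.640433°; total 89.640433
  S ⇒ negate
  Lon: 6.4695′ = 0.107825°; total 46.107825
  W ⇒ negate
Point 5:
  φ: 89 + 54.5932/60 = 89.909887
  N ⇒ keep positive
  λ: 7.417′ = 0.123617°; total 72.123617
  hemisphere W, so the sign is −

1. -50.50013, -52.43588
2. -89.22437, 31.27569
3. 30.46300, -81.98563
4. -89.64043, -46.10783
5. 89.90989, -72.12362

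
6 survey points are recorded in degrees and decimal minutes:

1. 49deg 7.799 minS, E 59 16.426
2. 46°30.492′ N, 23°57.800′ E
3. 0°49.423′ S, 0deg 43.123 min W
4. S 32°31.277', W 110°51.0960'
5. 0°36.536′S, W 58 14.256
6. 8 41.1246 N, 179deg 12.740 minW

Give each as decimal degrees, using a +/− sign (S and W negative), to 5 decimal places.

Point 1:
  Latitude: 7.799′ = 0.129983°; total 49.129983
  S → negative
  Lon: 16.426′ = 0.273767°; total 59.273767
  E ⇒ keep positive
Point 2:
  φ: 46 + 30.492/60 = 46.508200
  N → positive
  Longitude: 23 + 57.8/60 = 23.963333
  E → positive
Point 3:
  Latitude: 49.423′ = 0.823717°; total 0.823717
  S → negative
  Longitude: 43.123′ = 0.718717°; total 0.718717
  hemisphere W, so the sign is −
Point 4:
  Lat: 31.277′ = 0.521283°; total 32.521283
  hemisphere S, so the sign is −
  Longitude: 51.096′ = 0.851600°; total 110.851600
  hemisphere W, so the sign is −
Point 5:
  Lat: 36.536′ = 0.608933°; total 0.608933
  hemisphere S, so the sign is −
  Longitude: 14.256′ = 0.237600°; total 58.237600
  hemisphere W, so the sign is −
Point 6:
  Lat: 41.1246′ = 0.685410°; total 8.685410
  N → positive
  λ: 179 + 12.74/60 = 179.212333
  W ⇒ negate

1. -49.12998, 59.27377
2. 46.50820, 23.96333
3. -0.82372, -0.71872
4. -32.52128, -110.85160
5. -0.60893, -58.23760
6. 8.68541, -179.21233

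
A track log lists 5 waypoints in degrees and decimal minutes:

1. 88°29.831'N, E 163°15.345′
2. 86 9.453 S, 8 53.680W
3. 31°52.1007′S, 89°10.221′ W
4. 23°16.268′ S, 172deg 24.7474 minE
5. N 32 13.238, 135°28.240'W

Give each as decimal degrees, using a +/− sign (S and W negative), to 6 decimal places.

Point 1:
  φ: 88 + 29.831/60 = 88.4971833
  N → positive
  Lon: 163 + 15.345/60 = 163.2557500
  E ⇒ keep positive
Point 2:
  φ: 9.453′ = 0.157550°; total 86.1575500
  S → negative
  λ: 8 + 53.68/60 = 8.8946667
  hemisphere W, so the sign is −
Point 3:
  Lat: 31 + 52.1007/60 = 31.8683450
  S ⇒ negate
  Lon: 10.221′ = 0.170350°; total 89.1703500
  W → negative
Point 4:
  Latitude: 23 + 16.268/60 = 23.2711333
  hemisphere S, so the sign is −
  Longitude: 24.7474′ = 0.412457°; total 172.4124567
  E ⇒ keep positive
Point 5:
  Latitude: 32 + 13.238/60 = 32.2206333
  N ⇒ keep positive
  Longitude: 28.24′ = 0.470667°; total 135.4706667
  W ⇒ negate

1. 88.497183, 163.255750
2. -86.157550, -8.894667
3. -31.868345, -89.170350
4. -23.271133, 172.412457
5. 32.220633, -135.470667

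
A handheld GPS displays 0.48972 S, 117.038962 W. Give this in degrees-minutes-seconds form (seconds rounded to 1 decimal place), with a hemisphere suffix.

0°29′23.0″ S, 117°02′20.3″ W

φ: 0.489720° → 29.38320′; 0.38320 × 60 = 22.992″
Lon: 0.038962° → 2.33772′; 0.33772 × 60 = 20.263″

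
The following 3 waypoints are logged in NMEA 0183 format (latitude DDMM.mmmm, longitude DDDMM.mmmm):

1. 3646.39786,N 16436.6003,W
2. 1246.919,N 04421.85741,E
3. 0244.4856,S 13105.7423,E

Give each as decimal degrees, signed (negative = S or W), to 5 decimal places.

1. 36.77330, -164.61001
2. 12.78198, 44.36429
3. -2.74143, 131.09571

Point 1:
  φ: degrees = first 2 digits = 36, minutes = 46.39786; 36 + 46.39786/60 = 36.773298
  N → positive
  λ: split at 3 digits → 164° and 36.6003′; 164 + 36.6003/60 = 164.610005
  W → negative
Point 2:
  Latitude: degrees = first 2 digits = 12, minutes = 46.919; 12 + 46.919/60 = 12.781983
  N ⇒ keep positive
  Lon: split at 3 digits → 044° and 21.85741′; 44 + 21.85741/60 = 44.364290
  E ⇒ keep positive
Point 3:
  Lat: degrees = first 2 digits = 2, minutes = 44.4856; 2 + 44.4856/60 = 2.741427
  hemisphere S, so the sign is −
  Lon: split at 3 digits → 131° and 5.7423′; 131 + 5.7423/60 = 131.095705
  E → positive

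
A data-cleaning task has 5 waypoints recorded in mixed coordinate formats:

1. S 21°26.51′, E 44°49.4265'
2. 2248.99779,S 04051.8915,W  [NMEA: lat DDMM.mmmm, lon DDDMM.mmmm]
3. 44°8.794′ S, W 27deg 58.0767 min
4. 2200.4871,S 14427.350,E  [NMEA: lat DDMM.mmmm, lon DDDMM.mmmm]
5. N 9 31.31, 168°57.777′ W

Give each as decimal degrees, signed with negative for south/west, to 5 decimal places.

Point 1:
  Lat: 21 + 26.51/60 = 21.441833
  hemisphere S, so the sign is −
  λ: 49.4265′ = 0.823775°; total 44.823775
  E → positive
Point 2:
  Lat: degrees = first 2 digits = 22, minutes = 48.99779; 22 + 48.99779/60 = 22.816630
  S ⇒ negate
  Longitude: degrees = first 3 digits = 40, minutes = 51.8915; 40 + 51.8915/60 = 40.864858
  hemisphere W, so the sign is −
Point 3:
  φ: 8.794′ = 0.146567°; total 44.146567
  hemisphere S, so the sign is −
  Longitude: 27 + 58.0767/60 = 27.967945
  W → negative
Point 4:
  Latitude: degrees = first 2 digits = 22, minutes = 0.4871; 22 + 0.4871/60 = 22.008118
  S → negative
  Lon: degrees = first 3 digits = 144, minutes = 27.35; 144 + 27.35/60 = 144.455833
  E → positive
Point 5:
  φ: 9 + 31.31/60 = 9.521833
  N → positive
  Lon: 57.777′ = 0.962950°; total 168.962950
  hemisphere W, so the sign is −

1. -21.44183, 44.82378
2. -22.81663, -40.86486
3. -44.14657, -27.96795
4. -22.00812, 144.45583
5. 9.52183, -168.96295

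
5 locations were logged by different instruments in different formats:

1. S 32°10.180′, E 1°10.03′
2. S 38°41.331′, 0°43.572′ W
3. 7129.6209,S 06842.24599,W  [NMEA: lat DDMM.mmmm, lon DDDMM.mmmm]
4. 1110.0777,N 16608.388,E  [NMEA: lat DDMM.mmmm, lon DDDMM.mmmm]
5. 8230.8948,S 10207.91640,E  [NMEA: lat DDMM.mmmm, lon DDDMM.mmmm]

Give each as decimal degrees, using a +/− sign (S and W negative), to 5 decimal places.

1. -32.16967, 1.16717
2. -38.68885, -0.72620
3. -71.49368, -68.70410
4. 11.16796, 166.13980
5. -82.51491, 102.13194

Point 1:
  Lat: 10.18′ = 0.169667°; total 32.169667
  S ⇒ negate
  Longitude: 10.03′ = 0.167167°; total 1.167167
  E → positive
Point 2:
  Lat: 38 + 41.331/60 = 38.688850
  hemisphere S, so the sign is −
  Longitude: 43.572′ = 0.726200°; total 0.726200
  W → negative
Point 3:
  Lat: degrees = first 2 digits = 71, minutes = 29.6209; 71 + 29.6209/60 = 71.493682
  S ⇒ negate
  Lon: degrees = first 3 digits = 68, minutes = 42.24599; 68 + 42.24599/60 = 68.704100
  hemisphere W, so the sign is −
Point 4:
  φ: split at 2 digits → 11° and 10.0777′; 11 + 10.0777/60 = 11.167962
  N ⇒ keep positive
  Lon: degrees = first 3 digits = 166, minutes = 8.388; 166 + 8.388/60 = 166.139800
  E → positive
Point 5:
  Latitude: split at 2 digits → 82° and 30.8948′; 82 + 30.8948/60 = 82.514913
  S ⇒ negate
  λ: split at 3 digits → 102° and 7.9164′; 102 + 7.9164/60 = 102.131940
  E → positive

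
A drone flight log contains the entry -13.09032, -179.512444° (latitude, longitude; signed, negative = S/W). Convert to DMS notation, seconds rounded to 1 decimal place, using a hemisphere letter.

13°05′25.2″ S, 179°30′44.8″ W

Latitude is negative → S; |value| = 13.090320
Latitude: 0.090320° → 5.41920′; 0.41920 × 60 = 25.152″
Longitude is negative → W; |value| = 179.512444
λ: 0.512444° → 30.74664′; 0.74664 × 60 = 44.798″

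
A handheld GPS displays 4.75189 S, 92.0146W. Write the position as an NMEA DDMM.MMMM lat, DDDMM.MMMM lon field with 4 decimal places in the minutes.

Lat: minutes = (4.751890 − 4) × 60 = 45.113400
Longitude: fractional part 0.014600 → 0.876000 minutes

0445.1134,S / 09200.8760,W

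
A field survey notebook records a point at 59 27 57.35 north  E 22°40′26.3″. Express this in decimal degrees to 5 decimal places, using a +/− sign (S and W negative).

59.46593, 22.67397

φ: 59 + 27/60 + 57.35/3600 = 59.465931
N ⇒ keep positive
λ: 22° + 40/60 + 26.3/3600 = 22 + 0.666667 + 0.007306 = 22.673972
E → positive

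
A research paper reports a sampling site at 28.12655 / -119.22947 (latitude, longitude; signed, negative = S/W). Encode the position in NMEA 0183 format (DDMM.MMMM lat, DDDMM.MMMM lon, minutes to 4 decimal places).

2807.5930,N / 11913.7682,W

Lat: fractional part 0.126550 → 7.593000 minutes
Longitude is negative → W; |value| = 119.229470
λ: fractional part 0.229470 → 13.768200 minutes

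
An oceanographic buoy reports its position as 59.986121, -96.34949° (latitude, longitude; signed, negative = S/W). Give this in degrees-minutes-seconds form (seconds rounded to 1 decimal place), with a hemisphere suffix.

59°59′10.0″ N, 96°20′58.2″ W

Lat: whole degrees 59; 59.16726′ → 59′ and 10.036″
Longitude is negative → W; |value| = 96.349490
Lon: 0.349490 × 60 = 20.96940′ → 20′, remainder × 60 = 58.164″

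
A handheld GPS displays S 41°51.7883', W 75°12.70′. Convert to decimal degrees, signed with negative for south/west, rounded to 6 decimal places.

-41.863138, -75.211667

Lat: 51.7883′ = 0.863138°; total 41.8631383
hemisphere S, so the sign is −
λ: 75 + 12.7/60 = 75.2116667
W → negative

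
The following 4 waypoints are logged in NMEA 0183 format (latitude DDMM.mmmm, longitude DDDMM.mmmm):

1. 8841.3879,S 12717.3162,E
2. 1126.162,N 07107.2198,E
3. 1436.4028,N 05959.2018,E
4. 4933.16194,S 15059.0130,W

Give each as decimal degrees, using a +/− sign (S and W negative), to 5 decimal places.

Point 1:
  Latitude: degrees = first 2 digits = 88, minutes = 41.3879; 88 + 41.3879/60 = 88.689798
  S ⇒ negate
  Lon: split at 3 digits → 127° and 17.3162′; 127 + 17.3162/60 = 127.288603
  E ⇒ keep positive
Point 2:
  Lat: split at 2 digits → 11° and 26.162′; 11 + 26.162/60 = 11.436033
  N ⇒ keep positive
  λ: split at 3 digits → 071° and 7.2198′; 71 + 7.2198/60 = 71.120330
  E ⇒ keep positive
Point 3:
  Latitude: split at 2 digits → 14° and 36.4028′; 14 + 36.4028/60 = 14.606713
  N → positive
  Longitude: degrees = first 3 digits = 59, minutes = 59.2018; 59 + 59.2018/60 = 59.986697
  E → positive
Point 4:
  Latitude: split at 2 digits → 49° and 33.16194′; 49 + 33.16194/60 = 49.552699
  S ⇒ negate
  Lon: degrees = first 3 digits = 150, minutes = 59.013; 150 + 59.013/60 = 150.983550
  W ⇒ negate

1. -88.68980, 127.28860
2. 11.43603, 71.12033
3. 14.60671, 59.98670
4. -49.55270, -150.98355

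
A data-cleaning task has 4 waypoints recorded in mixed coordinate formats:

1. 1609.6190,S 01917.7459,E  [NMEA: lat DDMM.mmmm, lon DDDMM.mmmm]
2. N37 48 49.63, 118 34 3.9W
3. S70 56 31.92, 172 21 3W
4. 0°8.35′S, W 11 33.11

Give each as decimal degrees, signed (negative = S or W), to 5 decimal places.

Point 1:
  Lat: split at 2 digits → 16° and 9.619′; 16 + 9.619/60 = 16.160317
  S → negative
  Longitude: split at 3 digits → 019° and 17.7459′; 19 + 17.7459/60 = 19.295765
  E ⇒ keep positive
Point 2:
  Lat: 37° + 48/60 + 49.63/3600 = 37 + 0.800000 + 0.013786 = 37.813786
  N → positive
  Longitude: 118° + 34/60 + 3.9/3600 = 118 + 0.566667 + 0.001083 = 118.567750
  W → negative
Point 3:
  φ: 70 + 56/60 + 31.92/3600 = 70.942200
  S → negative
  Lon: 172° + 21/60 + 3/3600 = 172 + 0.350000 + 0.000833 = 172.350833
  W ⇒ negate
Point 4:
  Latitude: 8.35′ = 0.139167°; total 0.139167
  hemisphere S, so the sign is −
  Lon: 11 + 33.11/60 = 11.551833
  W ⇒ negate

1. -16.16032, 19.29577
2. 37.81379, -118.56775
3. -70.94220, -172.35083
4. -0.13917, -11.55183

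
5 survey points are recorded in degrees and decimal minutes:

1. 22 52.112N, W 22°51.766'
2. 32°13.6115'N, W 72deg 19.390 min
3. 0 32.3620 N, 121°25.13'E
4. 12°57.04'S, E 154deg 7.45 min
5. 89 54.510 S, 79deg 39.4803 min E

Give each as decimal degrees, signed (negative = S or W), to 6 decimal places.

Point 1:
  Latitude: 22 + 52.112/60 = 22.8685333
  N → positive
  Longitude: 51.766′ = 0.862767°; total 22.8627667
  W ⇒ negate
Point 2:
  Lat: 13.6115′ = 0.226858°; total 32.2268583
  N → positive
  Longitude: 19.39′ = 0.323167°; total 72.3231667
  hemisphere W, so the sign is −
Point 3:
  Latitude: 32.362′ = 0.539367°; total 0.5393667
  N → positive
  λ: 25.13′ = 0.418833°; total 121.4188333
  E ⇒ keep positive
Point 4:
  Lat: 57.04′ = 0.950667°; total 12.9506667
  hemisphere S, so the sign is −
  Longitude: 7.45′ = 0.124167°; total 154.1241667
  E ⇒ keep positive
Point 5:
  Lat: 89 + 54.51/60 = 89.9085000
  hemisphere S, so the sign is −
  Longitude: 39.4803′ = 0.658005°; total 79.6580050
  E → positive

1. 22.868533, -22.862767
2. 32.226858, -72.323167
3. 0.539367, 121.418833
4. -12.950667, 154.124167
5. -89.908500, 79.658005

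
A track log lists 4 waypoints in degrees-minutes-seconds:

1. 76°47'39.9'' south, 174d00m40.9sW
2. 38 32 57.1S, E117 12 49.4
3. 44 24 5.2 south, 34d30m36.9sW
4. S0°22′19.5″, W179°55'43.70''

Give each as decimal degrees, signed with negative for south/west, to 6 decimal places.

Point 1:
  Latitude: 76 + 47/60 + 39.9/3600 = 76.7944167
  S ⇒ negate
  λ: 174° + 0/60 + 40.9/3600 = 174 + 0.000000 + 0.011361 = 174.0113611
  W → negative
Point 2:
  φ: 32′ + 57.1″ = 32.95167′; 38 + 32.95167/60 = 38.5491944
  S → negative
  Longitude: 117° + 12/60 + 49.4/3600 = 117 + 0.200000 + 0.013722 = 117.2137222
  E → positive
Point 3:
  Latitude: 44 + 24/60 + 5.2/3600 = 44.4014444
  hemisphere S, so the sign is −
  Longitude: 34 + 30/60 + 36.9/3600 = 34.5102500
  W → negative
Point 4:
  Latitude: 22′ + 19.5″ = 22.32500′; 0 + 22.32500/60 = 0.3720833
  S ⇒ negate
  Lon: 55′ + 43.7″ = 55.72833′; 179 + 55.72833/60 = 179.9288056
  hemisphere W, so the sign is −

1. -76.794417, -174.011361
2. -38.549194, 117.213722
3. -44.401444, -34.510250
4. -0.372083, -179.928806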